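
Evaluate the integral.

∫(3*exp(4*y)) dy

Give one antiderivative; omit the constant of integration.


Answer: 3*exp(4*y)/4.


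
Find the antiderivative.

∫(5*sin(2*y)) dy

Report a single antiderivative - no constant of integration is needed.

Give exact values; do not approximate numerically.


Answer: -5*cos(2*y)/2.


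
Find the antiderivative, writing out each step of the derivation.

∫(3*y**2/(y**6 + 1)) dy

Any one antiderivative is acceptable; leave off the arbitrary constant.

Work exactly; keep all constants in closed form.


Step 1. Substitute u = y**3, turning ∫(3*y**2/(y**6 + 1)) dy into ∫(1/(u**2 + 1)) du: now ∫(1/(u**2 + 1)) du.
Step 2. Evaluate the standard form: now atan(u).
Step 3. Substitute back u = y**3: now atan(y**3).
Answer: atan(y**3).


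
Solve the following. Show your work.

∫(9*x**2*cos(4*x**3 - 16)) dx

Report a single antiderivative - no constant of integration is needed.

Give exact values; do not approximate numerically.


Step 1. Substitute u = x**3 - 4, turning ∫(9*x**2*cos(4*x**3 - 16)) dx into ∫(3*cos(4*u)) du: now ∫(3*cos(4*u)) du.
Step 2. Evaluate the standard form: now 3*sin(4*u)/4.
Step 3. Substitute back u = x**3 - 4: now 3*sin(4*x**3 - 16)/4.
Answer: 3*sin(4*x**3 - 16)/4.


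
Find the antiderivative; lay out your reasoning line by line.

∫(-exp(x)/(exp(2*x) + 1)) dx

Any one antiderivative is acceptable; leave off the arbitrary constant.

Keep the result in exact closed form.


Step 1. Substitute u = exp(x), turning ∫(-exp(x)/(exp(2*x) + 1)) dx into ∫(-1/(u**2 + 1)) du: now ∫(-1/(u**2 + 1)) du.
Step 2. Evaluate the standard form: now -atan(u).
Step 3. Substitute back u = exp(x): now -atan(exp(x)).
Answer: -atan(exp(x)).


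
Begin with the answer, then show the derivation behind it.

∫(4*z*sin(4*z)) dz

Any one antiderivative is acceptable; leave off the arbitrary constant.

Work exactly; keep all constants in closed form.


The answer is -z*cos(4*z) + sin(4*z)/4.
Step 1. Integrate ∫(4*z*sin(4*z)) dz by parts with u = z, dv = (4*sin(4*z)) dz, so v = -cos(4*z): now -z*cos(4*z) + ∫(cos(4*z)) dz.
Step 2. Evaluate the standard form: now -z*cos(4*z) + sin(4*z)/4.
Answer: -z*cos(4*z) + sin(4*z)/4.


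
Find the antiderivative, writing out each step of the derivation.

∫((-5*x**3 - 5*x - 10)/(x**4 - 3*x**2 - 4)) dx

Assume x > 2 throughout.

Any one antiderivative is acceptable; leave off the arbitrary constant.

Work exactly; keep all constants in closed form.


Step 1. Decompose ∫((-5*x**3 - 5*x - 10)/(x**4 - 3*x**2 - 4)) dx by partial fractions, (-5*x**3 - 5*x - 10)/(x**4 - 3*x**2 - 4) = 2/(x**2 + 1) - 2/(x + 2) - 3/(x - 2): now ∫(-3/(x - 2)) dx + ∫(-2/(x + 2)) dx + ∫(2/(x**2 + 1)) dx.
Step 2. Evaluate the standard form [assuming x > 2]: now -3*log(x - 2) + ∫(-2/(x + 2)) dx + ∫(2/(x**2 + 1)) dx.
Step 3. Evaluate the standard form [assuming x > -2]: now -3*log(x - 2) - 2*log(x + 2) + ∫(2/(x**2 + 1)) dx.
Step 4. Evaluate the standard form: now -3*log(x - 2) - 2*log(x + 2) + 2*atan(x).
Answer: -3*log(x - 2) - 2*log(x + 2) + 2*atan(x).


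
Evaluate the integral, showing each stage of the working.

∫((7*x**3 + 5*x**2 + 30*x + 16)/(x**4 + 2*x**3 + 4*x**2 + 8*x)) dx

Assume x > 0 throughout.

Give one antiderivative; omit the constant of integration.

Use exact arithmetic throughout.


Step 1. Decompose ∫((7*x**3 + 5*x**2 + 30*x + 16)/(x**4 + 2*x**3 + 4*x**2 + 8*x)) dx by partial fractions, (7*x**3 + 5*x**2 + 30*x + 16)/(x**4 + 2*x**3 + 4*x**2 + 8*x) = 1/(x**2 + 4) + 5/(x + 2) + 2/x: now ∫(2/x) dx + ∫(5/(x + 2)) dx + ∫(1/(x**2 + 4)) dx.
Step 2. Evaluate the standard form [assuming x > -2]: now 5*log(x + 2) + ∫(2/x) dx + ∫(1/(x**2 + 4)) dx.
Step 3. Evaluate the standard form [assuming x > 0]: now 2*log(x) + 5*log(x + 2) + ∫(1/(x**2 + 4)) dx.
Step 4. Evaluate the standard form: now 2*log(x) + 5*log(x + 2) + atan(x/2)/2.
Answer: 2*log(x) + 5*log(x + 2) + atan(x/2)/2.


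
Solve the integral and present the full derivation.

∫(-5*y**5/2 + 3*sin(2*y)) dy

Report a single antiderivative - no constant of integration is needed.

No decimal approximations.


Step 1. Rewrite: now ∫(-5*y**5/2) dy + ∫(3*sin(2*y)) dy.
Step 2. Evaluate the standard form: now -3*cos(2*y)/2 + ∫(-5*y**5/2) dy.
Step 3. Evaluate the standard form: now -5*y**6/12 - 3*cos(2*y)/2.
Answer: -5*y**6/12 - 3*cos(2*y)/2.


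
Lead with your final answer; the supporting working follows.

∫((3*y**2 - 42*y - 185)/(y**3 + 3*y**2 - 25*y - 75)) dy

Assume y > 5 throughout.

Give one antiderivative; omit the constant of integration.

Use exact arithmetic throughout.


The answer is -4*log(y - 5) + 2*log(y + 3) + 5*log(y + 5).
Step 1. Decompose ∫((3*y**2 - 42*y - 185)/(y**3 + 3*y**2 - 25*y - 75)) dy by partial fractions, (3*y**2 - 42*y - 185)/(y**3 + 3*y**2 - 25*y - 75) = 5/(y + 5) + 2/(y + 3) - 4/(y - 5): now ∫(-4/(y - 5)) dy + ∫(2/(y + 3)) dy + ∫(5/(y + 5)) dy.
Step 2. Evaluate the standard form [assuming y > -3]: now 2*log(y + 3) + ∫(-4/(y - 5)) dy + ∫(5/(y + 5)) dy.
Step 3. Evaluate the standard form [assuming y > -5]: now 2*log(y + 3) + 5*log(y + 5) + ∫(-4/(y - 5)) dy.
Step 4. Evaluate the standard form [assuming y > 5]: now -4*log(y - 5) + 2*log(y + 3) + 5*log(y + 5).
Answer: -4*log(y - 5) + 2*log(y + 3) + 5*log(y + 5).


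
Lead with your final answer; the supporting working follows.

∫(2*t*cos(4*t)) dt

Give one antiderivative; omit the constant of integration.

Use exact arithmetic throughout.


The answer is t*sin(4*t)/2 + cos(4*t)/8.
Step 1. Integrate ∫(2*t*cos(4*t)) dt by parts with u = t, dv = (2*cos(4*t)) dt, so v = sin(4*t)/2: now t*sin(4*t)/2 + ∫(-sin(4*t)/2) dt.
Step 2. Evaluate the standard form: now t*sin(4*t)/2 + cos(4*t)/8.
Answer: t*sin(4*t)/2 + cos(4*t)/8.


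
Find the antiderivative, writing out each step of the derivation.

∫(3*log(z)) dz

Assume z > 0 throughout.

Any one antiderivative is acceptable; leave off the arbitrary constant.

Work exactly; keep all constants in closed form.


Step 1. Integrate ∫(3*log(z)) dz by parts with u = log(z), dv = (3) dz, so v = 3*z [assuming z > 0]: now 3*z*log(z) + ∫(-3) dz.
Step 2. Evaluate the standard form: now 3*z*log(z) - 3*z.
Answer: 3*z*log(z) - 3*z.


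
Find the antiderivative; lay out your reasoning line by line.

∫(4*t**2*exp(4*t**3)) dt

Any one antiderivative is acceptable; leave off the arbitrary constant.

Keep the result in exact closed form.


Step 1. Substitute u = t**3, turning ∫(4*t**2*exp(4*t**3)) dt into ∫(4*exp(4*u)/3) du: now ∫(4*exp(4*u)/3) du.
Step 2. Evaluate the standard form: now exp(4*u)/3.
Step 3. Substitute back u = t**3: now exp(4*t**3)/3.
Answer: exp(4*t**3)/3.


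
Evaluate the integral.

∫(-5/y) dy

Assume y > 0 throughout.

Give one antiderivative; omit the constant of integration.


Answer: -5*log(y).


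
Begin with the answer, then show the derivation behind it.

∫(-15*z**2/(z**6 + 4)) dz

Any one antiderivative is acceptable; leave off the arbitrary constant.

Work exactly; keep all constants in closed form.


The answer is -5*atan(z**3/2)/2.
Step 1. Substitute u = z**3, turning ∫(-15*z**2/(z**6 + 4)) dz into ∫(-5/(u**2 + 4)) du: now ∫(-5/(u**2 + 4)) du.
Step 2. Evaluate the standard form: now -5*atan(u/2)/2.
Step 3. Substitute back u = z**3: now -5*atan(z**3/2)/2.
Answer: -5*atan(z**3/2)/2.


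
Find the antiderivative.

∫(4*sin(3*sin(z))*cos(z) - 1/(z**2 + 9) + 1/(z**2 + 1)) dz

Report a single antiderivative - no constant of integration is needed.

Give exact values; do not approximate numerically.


Answer: -4*cos(3*sin(z))/3 - atan(z/3)/3 + atan(z).


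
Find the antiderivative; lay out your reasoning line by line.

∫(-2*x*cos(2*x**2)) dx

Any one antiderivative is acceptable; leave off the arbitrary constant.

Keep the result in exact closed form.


Step 1. Substitute u = x**2, turning ∫(-2*x*cos(2*x**2)) dx into ∫(-cos(2*u)) du: now ∫(-cos(2*u)) du.
Step 2. Evaluate the standard form: now -sin(2*u)/2.
Step 3. Substitute back u = x**2: now -sin(2*x**2)/2.
Answer: -sin(2*x**2)/2.


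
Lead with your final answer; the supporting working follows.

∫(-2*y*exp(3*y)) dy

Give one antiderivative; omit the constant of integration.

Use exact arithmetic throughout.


The answer is -2*y*exp(3*y)/3 + 2*exp(3*y)/9.
Step 1. Integrate ∫(-2*y*exp(3*y)) dy by parts with u = y, dv = (-2*exp(3*y)) dy, so v = -2*exp(3*y)/3: now -2*y*exp(3*y)/3 + ∫(2*exp(3*y)/3) dy.
Step 2. Evaluate the standard form: now -2*y*exp(3*y)/3 + 2*exp(3*y)/9.
Answer: -2*y*exp(3*y)/3 + 2*exp(3*y)/9.


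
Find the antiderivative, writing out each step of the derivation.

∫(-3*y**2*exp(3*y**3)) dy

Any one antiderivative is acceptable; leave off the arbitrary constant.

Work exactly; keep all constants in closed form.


Step 1. Substitute u = y**3, turning ∫(-3*y**2*exp(3*y**3)) dy into ∫(-exp(3*u)) du: now ∫(-exp(3*u)) du.
Step 2. Evaluate the standard form: now -exp(3*u)/3.
Step 3. Substitute back u = y**3: now -exp(3*y**3)/3.
Answer: -exp(3*y**3)/3.


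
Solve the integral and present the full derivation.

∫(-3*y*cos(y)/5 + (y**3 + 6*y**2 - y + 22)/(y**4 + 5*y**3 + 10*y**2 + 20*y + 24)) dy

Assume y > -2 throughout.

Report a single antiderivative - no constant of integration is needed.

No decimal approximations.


Step 1. Rewrite: now ∫(-3*y*cos(y)/5) dy + ∫((y**3 + 6*y**2 - y + 22)/(y**4 + 5*y**3 + 10*y**2 + 20*y + 24)) dy.
Step 2. Decompose ∫((y**3 + 6*y**2 - y + 22)/(y**4 + 5*y**3 + 10*y**2 + 20*y + 24)) dy by partial fractions, (y**3 + 6*y**2 - y + 22)/(y**4 + 5*y**3 + 10*y**2 + 20*y + 24) = -1/(y**2 + 4) - 4/(y + 3) + 5/(y + 2): now ∫(-3*y*cos(y)/5) dy + ∫(5/(y + 2)) dy + ∫(-4/(y + 3)) dy + ∫(-1/(y**2 + 4)) dy.
Step 3. Evaluate the standard form [assuming y > -3]: now -4*log(y + 3) + ∫(-3*y*cos(y)/5) dy + ∫(5/(y + 2)) dy + ∫(-1/(y**2 + 4)) dy.
Step 4. Evaluate the standard form [assuming y > -2]: now 5*log(y + 2) - 4*log(y + 3) + ∫(-3*y*cos(y)/5) dy + ∫(-1/(y**2 + 4)) dy.
Step 5. Evaluate the standard form: now 5*log(y + 2) - 4*log(y + 3) - atan(y/2)/2 + ∫(-3*y*cos(y)/5) dy.
Step 6. Integrate ∫(-3*y*cos(y)/5) dy by parts with u = y, dv = (-3*cos(y)/5) dy, so v = -3*sin(y)/5: now -3*y*sin(y)/5 + 5*log(y + 2) - 4*log(y + 3) - atan(y/2)/2 + ∫(3*sin(y)/5) dy.
Step 7. Evaluate the standard form: now -3*y*sin(y)/5 + 5*log(y + 2) - 4*log(y + 3) - 3*cos(y)/5 - atan(y/2)/2.
Answer: -3*y*sin(y)/5 + 5*log(y + 2) - 4*log(y + 3) - 3*cos(y)/5 - atan(y/2)/2.


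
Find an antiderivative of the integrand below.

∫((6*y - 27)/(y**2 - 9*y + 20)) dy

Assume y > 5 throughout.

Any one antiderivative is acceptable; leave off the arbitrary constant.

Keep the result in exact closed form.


Answer: 3*log(y - 5) + 3*log(y - 4).


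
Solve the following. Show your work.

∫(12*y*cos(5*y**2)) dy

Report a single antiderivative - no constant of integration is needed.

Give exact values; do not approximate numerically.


Step 1. Substitute u = y**2, turning ∫(12*y*cos(5*y**2)) dy into ∫(6*cos(5*u)) du: now ∫(6*cos(5*u)) du.
Step 2. Evaluate the standard form: now 6*sin(5*u)/5.
Step 3. Substitute back u = y**2: now 6*sin(5*y**2)/5.
Answer: 6*sin(5*y**2)/5.


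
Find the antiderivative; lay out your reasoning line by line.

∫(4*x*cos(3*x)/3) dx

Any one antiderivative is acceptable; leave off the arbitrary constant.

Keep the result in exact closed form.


Step 1. Integrate ∫(4*x*cos(3*x)/3) dx by parts with u = x, dv = (4*cos(3*x)/3) dx, so v = 4*sin(3*x)/9: now 4*x*sin(3*x)/9 + ∫(-4*sin(3*x)/9) dx.
Step 2. Evaluate the standard form: now 4*x*sin(3*x)/9 + 4*cos(3*x)/27.
Answer: 4*x*sin(3*x)/9 + 4*cos(3*x)/27.


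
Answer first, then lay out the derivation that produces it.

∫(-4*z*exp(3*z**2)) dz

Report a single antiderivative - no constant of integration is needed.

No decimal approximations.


The answer is -2*exp(3*z**2)/3.
Step 1. Substitute u = z**2, turning ∫(-4*z*exp(3*z**2)) dz into ∫(-2*exp(3*u)) du: now ∫(-2*exp(3*u)) du.
Step 2. Evaluate the standard form: now -2*exp(3*u)/3.
Step 3. Substitute back u = z**2: now -2*exp(3*z**2)/3.
Answer: -2*exp(3*z**2)/3.


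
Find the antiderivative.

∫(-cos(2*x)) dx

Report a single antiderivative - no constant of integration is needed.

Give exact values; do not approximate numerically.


Answer: -sin(2*x)/2.


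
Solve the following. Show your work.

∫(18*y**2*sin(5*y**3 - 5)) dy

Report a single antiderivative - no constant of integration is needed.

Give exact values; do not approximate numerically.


Step 1. Substitute u = y**3 - 1, turning ∫(18*y**2*sin(5*y**3 - 5)) dy into ∫(6*sin(5*u)) du: now ∫(6*sin(5*u)) du.
Step 2. Evaluate the standard form: now -6*cos(5*u)/5.
Step 3. Substitute back u = y**3 - 1: now -6*cos(5*y**3 - 5)/5.
Answer: -6*cos(5*y**3 - 5)/5.


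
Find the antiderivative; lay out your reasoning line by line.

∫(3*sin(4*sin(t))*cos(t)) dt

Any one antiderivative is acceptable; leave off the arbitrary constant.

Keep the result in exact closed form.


Step 1. Substitute u = sin(t), turning ∫(3*sin(4*sin(t))*cos(t)) dt into ∫(3*sin(4*u)) du: now ∫(3*sin(4*u)) du.
Step 2. Evaluate the standard form: now -3*cos(4*u)/4.
Step 3. Substitute back u = sin(t): now -3*cos(4*sin(t))/4.
Answer: -3*cos(4*sin(t))/4.


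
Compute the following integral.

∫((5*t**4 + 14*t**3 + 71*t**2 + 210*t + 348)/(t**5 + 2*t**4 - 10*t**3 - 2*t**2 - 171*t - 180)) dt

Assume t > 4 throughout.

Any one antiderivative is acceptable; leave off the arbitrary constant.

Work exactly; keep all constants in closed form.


Answer: 4*log(t - 4) - log(t + 1) + 2*log(t + 5) - atan(t/3).


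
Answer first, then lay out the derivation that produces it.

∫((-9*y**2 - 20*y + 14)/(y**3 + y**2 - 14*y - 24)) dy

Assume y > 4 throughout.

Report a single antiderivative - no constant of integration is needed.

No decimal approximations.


The answer is -5*log(y - 4) - 3*log(y + 2) - log(y + 3).
Step 1. Decompose ∫((-9*y**2 - 20*y + 14)/(y**3 + y**2 - 14*y - 24)) dy by partial fractions, (-9*y**2 - 20*y + 14)/(y**3 + y**2 - 14*y - 24) = -1/(y + 3) - 3/(y + 2) - 5/(y - 4): now ∫(-5/(y - 4)) dy + ∫(-3/(y + 2)) dy + ∫(-1/(y + 3)) dy.
Step 2. Evaluate the standard form [assuming y > 4]: now -5*log(y - 4) + ∫(-3/(y + 2)) dy + ∫(-1/(y + 3)) dy.
Step 3. Evaluate the standard form [assuming y > -2]: now -5*log(y - 4) - 3*log(y + 2) + ∫(-1/(y + 3)) dy.
Step 4. Evaluate the standard form [assuming y > -3]: now -5*log(y - 4) - 3*log(y + 2) - log(y + 3).
Answer: -5*log(y - 4) - 3*log(y + 2) - log(y + 3).


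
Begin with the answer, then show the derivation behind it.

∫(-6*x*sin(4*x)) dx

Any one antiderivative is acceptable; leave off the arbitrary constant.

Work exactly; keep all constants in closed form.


The answer is 3*x*cos(4*x)/2 - 3*sin(4*x)/8.
Step 1. Integrate ∫(-6*x*sin(4*x)) dx by parts with u = x, dv = (-6*sin(4*x)) dx, so v = 3*cos(4*x)/2: now 3*x*cos(4*x)/2 + ∫(-3*cos(4*x)/2) dx.
Step 2. Evaluate the standard form: now 3*x*cos(4*x)/2 - 3*sin(4*x)/8.
Answer: 3*x*cos(4*x)/2 - 3*sin(4*x)/8.


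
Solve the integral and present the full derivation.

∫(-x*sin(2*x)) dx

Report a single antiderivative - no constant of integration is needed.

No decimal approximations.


Step 1. Integrate ∫(-x*sin(2*x)) dx by parts with u = x, dv = (-sin(2*x)) dx, so v = cos(2*x)/2: now x*cos(2*x)/2 + ∫(-cos(2*x)/2) dx.
Step 2. Evaluate the standard form: now x*cos(2*x)/2 - sin(2*x)/4.
Answer: x*cos(2*x)/2 - sin(2*x)/4.


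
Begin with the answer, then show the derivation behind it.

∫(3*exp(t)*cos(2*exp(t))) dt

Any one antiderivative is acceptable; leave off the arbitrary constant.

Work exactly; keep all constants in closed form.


The answer is 3*sin(2*exp(t))/2.
Step 1. Substitute u = exp(t), turning ∫(3*exp(t)*cos(2*exp(t))) dt into ∫(3*cos(2*u)) du: now ∫(3*cos(2*u)) du.
Step 2. Evaluate the standard form: now 3*sin(2*u)/2.
Step 3. Substitute back u = exp(t): now 3*sin(2*exp(t))/2.
Answer: 3*sin(2*exp(t))/2.


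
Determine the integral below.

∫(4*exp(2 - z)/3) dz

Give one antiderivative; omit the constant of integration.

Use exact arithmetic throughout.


Answer: -4*exp(2 - z)/3.


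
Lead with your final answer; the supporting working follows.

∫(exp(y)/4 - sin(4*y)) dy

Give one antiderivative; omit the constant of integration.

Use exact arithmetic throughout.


The answer is exp(y)/4 + cos(4*y)/4.
Step 1. Rewrite: now ∫(exp(y)/4) dy + ∫(-sin(4*y)) dy.
Step 2. Evaluate the standard form: now cos(4*y)/4 + ∫(exp(y)/4) dy.
Step 3. Evaluate the standard form: now exp(y)/4 + cos(4*y)/4.
Answer: exp(y)/4 + cos(4*y)/4.


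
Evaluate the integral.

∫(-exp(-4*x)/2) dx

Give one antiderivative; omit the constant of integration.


Answer: exp(-4*x)/8.


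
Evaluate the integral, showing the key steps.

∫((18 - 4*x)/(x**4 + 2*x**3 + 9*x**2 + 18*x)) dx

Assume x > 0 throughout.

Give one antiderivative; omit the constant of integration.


Step 1. Decompose ∫((18 - 4*x)/(x**4 + 2*x**3 + 9*x**2 + 18*x)) dx by partial fractions, (18 - 4*x)/(x**4 + 2*x**3 + 9*x**2 + 18*x) = -2/(x**2 + 9) - 1/(x + 2) + 1/x: now ∫(1/x) dx + ∫(-1/(x + 2)) dx + ∫(-2/(x**2 + 9)) dx.
Step 2. Evaluate the standard form [assuming x > 0]: now log(x) + ∫(-1/(x + 2)) dx + ∫(-2/(x**2 + 9)) dx.
Step 3. Evaluate the standard form [assuming x > -2]: now log(x) - log(x + 2) + ∫(-2/(x**2 + 9)) dx.
Step 4. Evaluate the standard form: now log(x) - log(x + 2) - 2*atan(x/3)/3.
Answer: log(x) - log(x + 2) - 2*atan(x/3)/3.


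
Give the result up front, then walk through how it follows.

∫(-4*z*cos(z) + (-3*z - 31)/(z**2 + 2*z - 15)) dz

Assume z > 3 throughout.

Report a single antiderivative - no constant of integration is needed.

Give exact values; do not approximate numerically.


The answer is -4*z*sin(z) - 5*log(z - 3) + 2*log(z + 5) - 4*cos(z).
Step 1. Rewrite: now ∫(-4*z*cos(z)) dz + ∫((-3*z - 31)/(z**2 + 2*z - 15)) dz.
Step 2. Decompose ∫((-3*z - 31)/(z**2 + 2*z - 15)) dz by partial fractions, (-3*z - 31)/(z**2 + 2*z - 15) = 2/(z + 5) - 5/(z - 3): now ∫(-4*z*cos(z)) dz + ∫(-5/(z - 3)) dz + ∫(2/(z + 5)) dz.
Step 3. Evaluate the standard form [assuming z > 3]: now -5*log(z - 3) + ∫(-4*z*cos(z)) dz + ∫(2/(z + 5)) dz.
Step 4. Evaluate the standard form [assuming z > -5]: now -5*log(z - 3) + 2*log(z + 5) + ∫(-4*z*cos(z)) dz.
Step 5. Integrate ∫(-4*z*cos(z)) dz by parts with u = z, dv = (-4*cos(z)) dz, so v = -4*sin(z): now -4*z*sin(z) - 5*log(z - 3) + 2*log(z + 5) + ∫(4*sin(z)) dz.
Step 6. Evaluate the standard form: now -4*z*sin(z) - 5*log(z - 3) + 2*log(z + 5) - 4*cos(z).
Answer: -4*z*sin(z) - 5*log(z - 3) + 2*log(z + 5) - 4*cos(z).


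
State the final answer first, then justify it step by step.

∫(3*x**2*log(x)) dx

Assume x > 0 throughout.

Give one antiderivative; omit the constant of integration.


The answer is x**3*log(x) - x**3/3.
Step 1. Integrate ∫(3*x**2*log(x)) dx by parts with u = log(x), dv = (3*x**2) dx, so v = x**3 [assuming x > 0]: now x**3*log(x) + ∫(-x**2) dx.
Step 2. Evaluate the standard form: now x**3*log(x) - x**3/3.
Answer: x**3*log(x) - x**3/3.


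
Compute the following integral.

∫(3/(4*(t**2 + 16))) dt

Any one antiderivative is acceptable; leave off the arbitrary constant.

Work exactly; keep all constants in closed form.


Answer: 3*atan(t/4)/16.


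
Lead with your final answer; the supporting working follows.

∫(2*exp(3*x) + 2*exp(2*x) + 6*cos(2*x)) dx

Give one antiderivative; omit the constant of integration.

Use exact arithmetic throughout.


The answer is 2*exp(3*x)/3 + exp(2*x) + 3*sin(2*x).
Step 1. Rewrite: now ∫(2*exp(2*x)) dx + ∫(2*exp(3*x)) dx + ∫(6*cos(2*x)) dx.
Step 2. Evaluate the standard form: now exp(2*x) + ∫(2*exp(3*x)) dx + ∫(6*cos(2*x)) dx.
Step 3. Evaluate the standard form: now 2*exp(3*x)/3 + exp(2*x) + ∫(6*cos(2*x)) dx.
Step 4. Evaluate the standard form: now 2*exp(3*x)/3 + exp(2*x) + 3*sin(2*x).
Answer: 2*exp(3*x)/3 + exp(2*x) + 3*sin(2*x).


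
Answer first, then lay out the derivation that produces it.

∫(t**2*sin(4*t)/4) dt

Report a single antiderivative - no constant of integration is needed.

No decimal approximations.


The answer is -t**2*cos(4*t)/16 + t*sin(4*t)/32 + cos(4*t)/128.
Step 1. Integrate ∫(t**2*sin(4*t)/4) dt by parts with u = t**2, dv = (sin(4*t)/4) dt, so v = -cos(4*t)/16: now -t**2*cos(4*t)/16 + ∫(t*cos(4*t)/8) dt.
Step 2. Integrate ∫(t*cos(4*t)/8) dt by parts with u = t, dv = (cos(4*t)/8) dt, so v = sin(4*t)/32: now -t**2*cos(4*t)/16 + t*sin(4*t)/32 + ∫(-sin(4*t)/32) dt.
Step 3. Evaluate the standard form: now -t**2*cos(4*t)/16 + t*sin(4*t)/32 + cos(4*t)/128.
Answer: -t**2*cos(4*t)/16 + t*sin(4*t)/32 + cos(4*t)/128.


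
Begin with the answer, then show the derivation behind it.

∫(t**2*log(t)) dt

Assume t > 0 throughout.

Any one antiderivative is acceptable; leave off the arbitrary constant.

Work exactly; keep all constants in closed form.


The answer is t**3*log(t)/3 - t**3/9.
Step 1. Integrate ∫(t**2*log(t)) dt by parts with u = log(t), dv = (t**2) dt, so v = t**3/3 [assuming t > 0]: now t**3*log(t)/3 + ∫(-t**2/3) dt.
Step 2. Evaluate the standard form: now t**3*log(t)/3 - t**3/9.
Answer: t**3*log(t)/3 - t**3/9.


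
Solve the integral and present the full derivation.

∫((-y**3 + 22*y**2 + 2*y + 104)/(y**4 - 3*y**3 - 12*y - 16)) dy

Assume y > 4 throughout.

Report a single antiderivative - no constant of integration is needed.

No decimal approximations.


Step 1. Decompose ∫((-y**3 + 22*y**2 + 2*y + 104)/(y**4 - 3*y**3 - 12*y - 16)) dy by partial fractions, (-y**3 + 22*y**2 + 2*y + 104)/(y**4 - 3*y**3 - 12*y - 16) = -2/(y**2 + 4) - 5/(y + 1) + 4/(y - 4): now ∫(4/(y - 4)) dy + ∫(-5/(y + 1)) dy + ∫(-2/(y**2 + 4)) dy.
Step 2. Evaluate the standard form [assuming y > 4]: now 4*log(y - 4) + ∫(-5/(y + 1)) dy + ∫(-2/(y**2 + 4)) dy.
Step 3. Evaluate the standard form [assuming y > -1]: now 4*log(y - 4) - 5*log(y + 1) + ∫(-2/(y**2 + 4)) dy.
Step 4. Evaluate the standard form: now 4*log(y - 4) - 5*log(y + 1) - atan(y/2).
Answer: 4*log(y - 4) - 5*log(y + 1) - atan(y/2).


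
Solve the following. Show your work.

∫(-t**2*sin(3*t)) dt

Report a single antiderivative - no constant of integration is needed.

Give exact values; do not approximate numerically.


Step 1. Integrate ∫(-t**2*sin(3*t)) dt by parts with u = t**2, dv = (-sin(3*t)) dt, so v = cos(3*t)/3: now t**2*cos(3*t)/3 + ∫(-2*t*cos(3*t)/3) dt.
Step 2. Integrate ∫(-2*t*cos(3*t)/3) dt by parts with u = t, dv = (-2*cos(3*t)/3) dt, so v = -2*sin(3*t)/9: now t**2*cos(3*t)/3 - 2*t*sin(3*t)/9 + ∫(2*sin(3*t)/9) dt.
Step 3. Evaluate the standard form: now t**2*cos(3*t)/3 - 2*t*sin(3*t)/9 - 2*cos(3*t)/27.
Answer: t**2*cos(3*t)/3 - 2*t*sin(3*t)/9 - 2*cos(3*t)/27.


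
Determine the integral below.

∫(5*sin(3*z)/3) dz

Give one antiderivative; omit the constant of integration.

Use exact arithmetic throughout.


Answer: -5*cos(3*z)/9.


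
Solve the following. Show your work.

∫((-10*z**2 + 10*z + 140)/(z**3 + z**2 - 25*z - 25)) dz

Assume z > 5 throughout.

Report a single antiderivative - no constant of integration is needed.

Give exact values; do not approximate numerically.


Step 1. Decompose ∫((-10*z**2 + 10*z + 140)/(z**3 + z**2 - 25*z - 25)) dz by partial fractions, (-10*z**2 + 10*z + 140)/(z**3 + z**2 - 25*z - 25) = -4/(z + 5) - 5/(z + 1) - 1/(z - 5): now ∫(-1/(z - 5)) dz + ∫(-5/(z + 1)) dz + ∫(-4/(z + 5)) dz.
Step 2. Evaluate the standard form [assuming z > -1]: now -5*log(z + 1) + ∫(-1/(z - 5)) dz + ∫(-4/(z + 5)) dz.
Step 3. Evaluate the standard form [assuming z > -5]: now -5*log(z + 1) - 4*log(z + 5) + ∫(-1/(z - 5)) dz.
Step 4. Evaluate the standard form [assuming z > 5]: now -log(z - 5) - 5*log(z + 1) - 4*log(z + 5).
Answer: -log(z - 5) - 5*log(z + 1) - 4*log(z + 5).


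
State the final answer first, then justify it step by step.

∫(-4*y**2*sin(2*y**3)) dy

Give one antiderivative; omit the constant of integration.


The answer is 2*cos(2*y**3)/3.
Step 1. Substitute u = y**3, turning ∫(-4*y**2*sin(2*y**3)) dy into ∫(-4*sin(2*u)/3) du: now ∫(-4*sin(2*u)/3) du.
Step 2. Evaluate the standard form: now 2*cos(2*u)/3.
Step 3. Substitute back u = y**3: now 2*cos(2*y**3)/3.
Answer: 2*cos(2*y**3)/3.


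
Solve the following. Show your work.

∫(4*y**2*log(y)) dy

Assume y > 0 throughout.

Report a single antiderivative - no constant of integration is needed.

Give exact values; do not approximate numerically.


Step 1. Integrate ∫(4*y**2*log(y)) dy by parts with u = log(y), dv = (4*y**2) dy, so v = 4*y**3/3 [assuming y > 0]: now 4*y**3*log(y)/3 + ∫(-4*y**2/3) dy.
Step 2. Evaluate the standard form: now 4*y**3*log(y)/3 - 4*y**3/9.
Answer: 4*y**3*log(y)/3 - 4*y**3/9.


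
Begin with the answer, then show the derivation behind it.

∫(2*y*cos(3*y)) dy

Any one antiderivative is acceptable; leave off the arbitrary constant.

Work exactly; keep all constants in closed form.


The answer is 2*y*sin(3*y)/3 + 2*cos(3*y)/9.
Step 1. Integrate ∫(2*y*cos(3*y)) dy by parts with u = y, dv = (2*cos(3*y)) dy, so v = 2*sin(3*y)/3: now 2*y*sin(3*y)/3 + ∫(-2*sin(3*y)/3) dy.
Step 2. Evaluate the standard form: now 2*y*sin(3*y)/3 + 2*cos(3*y)/9.
Answer: 2*y*sin(3*y)/3 + 2*cos(3*y)/9.


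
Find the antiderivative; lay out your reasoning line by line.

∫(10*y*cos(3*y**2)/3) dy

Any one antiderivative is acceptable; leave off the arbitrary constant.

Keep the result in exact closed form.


Step 1. Substitute u = y**2, turning ∫(10*y*cos(3*y**2)/3) dy into ∫(5*cos(3*u)/3) du: now ∫(5*cos(3*u)/3) du.
Step 2. Evaluate the standard form: now 5*sin(3*u)/9.
Step 3. Substitute back u = y**2: now 5*sin(3*y**2)/9.
Answer: 5*sin(3*y**2)/9.


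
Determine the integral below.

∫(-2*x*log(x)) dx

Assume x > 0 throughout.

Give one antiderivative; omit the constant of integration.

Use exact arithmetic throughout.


Answer: -x**2*log(x) + x**2/2.


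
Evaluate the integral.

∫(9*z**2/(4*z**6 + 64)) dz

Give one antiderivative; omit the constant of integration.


Answer: 3*atan(z**3/4)/16.


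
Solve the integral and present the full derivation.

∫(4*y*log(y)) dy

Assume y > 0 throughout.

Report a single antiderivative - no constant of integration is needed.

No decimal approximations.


Step 1. Integrate ∫(4*y*log(y)) dy by parts with u = log(y), dv = (4*y) dy, so v = 2*y**2 [assuming y > 0]: now 2*y**2*log(y) + ∫(-2*y) dy.
Step 2. Evaluate the standard form: now 2*y**2*log(y) - y**2.
Answer: 2*y**2*log(y) - y**2.


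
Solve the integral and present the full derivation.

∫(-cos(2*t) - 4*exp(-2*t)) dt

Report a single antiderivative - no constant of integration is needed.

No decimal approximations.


Step 1. Rewrite: now ∫(-4*exp(-2*t)) dt + ∫(-cos(2*t)) dt.
Step 2. Evaluate the standard form: now -sin(2*t)/2 + ∫(-4*exp(-2*t)) dt.
Step 3. Evaluate the standard form: now -sin(2*t)/2 + 2*exp(-2*t).
Answer: -sin(2*t)/2 + 2*exp(-2*t).


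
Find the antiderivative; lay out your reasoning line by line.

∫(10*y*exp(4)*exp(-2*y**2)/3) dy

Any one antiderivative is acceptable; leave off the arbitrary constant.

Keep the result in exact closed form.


Step 1. Substitute u = y**2 - 2, turning ∫(10*y*exp(4)*exp(-2*y**2)/3) dy into ∫(5*exp(-2*u)/3) du: now ∫(5*exp(-2*u)/3) du.
Step 2. Evaluate the standard form: now -5*exp(-2*u)/6.
Step 3. Substitute back u = y**2 - 2: now -5*exp(4 - 2*y**2)/6.
Answer: -5*exp(4 - 2*y**2)/6.


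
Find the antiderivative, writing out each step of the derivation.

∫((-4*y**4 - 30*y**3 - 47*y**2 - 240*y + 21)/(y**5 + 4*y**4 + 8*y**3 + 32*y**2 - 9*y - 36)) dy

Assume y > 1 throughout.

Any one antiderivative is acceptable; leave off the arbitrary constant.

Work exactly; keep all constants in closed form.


Step 1. Decompose ∫((-4*y**4 - 30*y**3 - 47*y**2 - 240*y + 21)/(y**5 + 4*y**4 + 8*y**3 + 32*y**2 - 9*y - 36)) dy by partial fractions, (-4*y**4 - 30*y**3 - 47*y**2 - 240*y + 21)/(y**5 + 4*y**4 + 8*y**3 + 32*y**2 - 9*y - 36) = -3/(y**2 + 9) + 3/(y + 4) - 4/(y + 1) - 3/(y - 1): now ∫(-3/(y - 1)) dy + ∫(-4/(y + 1)) dy + ∫(3/(y + 4)) dy + ∫(-3/(y**2 + 9)) dy.
Step 2. Evaluate the standard form [assuming y > 1]: now -3*log(y - 1) + ∫(-4/(y + 1)) dy + ∫(3/(y + 4)) dy + ∫(-3/(y**2 + 9)) dy.
Step 3. Evaluate the standard form [assuming y > -1]: now -3*log(y - 1) - 4*log(y + 1) + ∫(3/(y + 4)) dy + ∫(-3/(y**2 + 9)) dy.
Step 4. Evaluate the standard form [assuming y > -4]: now -3*log(y - 1) - 4*log(y + 1) + 3*log(y + 4) + ∫(-3/(y**2 + 9)) dy.
Step 5. Evaluate the standard form: now -3*log(y - 1) - 4*log(y + 1) + 3*log(y + 4) - atan(y/3).
Answer: -3*log(y - 1) - 4*log(y + 1) + 3*log(y + 4) - atan(y/3).


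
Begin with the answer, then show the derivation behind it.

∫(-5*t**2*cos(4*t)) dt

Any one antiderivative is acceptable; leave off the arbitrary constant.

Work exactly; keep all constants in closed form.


The answer is -5*t**2*sin(4*t)/4 - 5*t*cos(4*t)/8 + 5*sin(4*t)/32.
Step 1. Integrate ∫(-5*t**2*cos(4*t)) dt by parts with u = t**2, dv = (-5*cos(4*t)) dt, so v = -5*sin(4*t)/4: now -5*t**2*sin(4*t)/4 + ∫(5*t*sin(4*t)/2) dt.
Step 2. Integrate ∫(5*t*sin(4*t)/2) dt by parts with u = t, dv = (5*sin(4*t)/2) dt, so v = -5*cos(4*t)/8: now -5*t**2*sin(4*t)/4 - 5*t*cos(4*t)/8 + ∫(5*cos(4*t)/8) dt.
Step 3. Evaluate the standard form: now -5*t**2*sin(4*t)/4 - 5*t*cos(4*t)/8 + 5*sin(4*t)/32.
Answer: -5*t**2*sin(4*t)/4 - 5*t*cos(4*t)/8 + 5*sin(4*t)/32.


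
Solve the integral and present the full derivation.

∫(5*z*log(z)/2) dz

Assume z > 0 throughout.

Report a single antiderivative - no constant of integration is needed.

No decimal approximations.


Step 1. Integrate ∫(5*z*log(z)/2) dz by parts with u = log(z), dv = (5*z/2) dz, so v = 5*z**2/4 [assuming z > 0]: now 5*z**2*log(z)/4 + ∫(-5*z/4) dz.
Step 2. Evaluate the standard form: now 5*z**2*log(z)/4 - 5*z**2/8.
Answer: 5*z**2*log(z)/4 - 5*z**2/8.


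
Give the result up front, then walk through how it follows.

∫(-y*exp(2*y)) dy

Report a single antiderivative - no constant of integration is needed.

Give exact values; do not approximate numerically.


The answer is -y*exp(2*y)/2 + exp(2*y)/4.
Step 1. Integrate ∫(-y*exp(2*y)) dy by parts with u = y, dv = (-exp(2*y)) dy, so v = -exp(2*y)/2: now -y*exp(2*y)/2 + ∫(exp(2*y)/2) dy.
Step 2. Evaluate the standard form: now -y*exp(2*y)/2 + exp(2*y)/4.
Answer: -y*exp(2*y)/2 + exp(2*y)/4.


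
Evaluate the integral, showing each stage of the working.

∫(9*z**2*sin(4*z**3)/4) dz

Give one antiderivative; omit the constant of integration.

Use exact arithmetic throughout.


Step 1. Substitute u = z**3, turning ∫(9*z**2*sin(4*z**3)/4) dz into ∫(3*sin(4*u)/4) du: now ∫(3*sin(4*u)/4) du.
Step 2. Evaluate the standard form: now -3*cos(4*u)/16.
Step 3. Substitute back u = z**3: now -3*cos(4*z**3)/16.
Answer: -3*cos(4*z**3)/16.


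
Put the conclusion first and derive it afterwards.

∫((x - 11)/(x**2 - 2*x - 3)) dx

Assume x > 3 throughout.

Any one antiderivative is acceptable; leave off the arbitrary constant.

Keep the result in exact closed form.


The answer is -2*log(x - 3) + 3*log(x + 1).
Step 1. Decompose ∫((x - 11)/(x**2 - 2*x - 3)) dx by partial fractions, (x - 11)/(x**2 - 2*x - 3) = 3/(x + 1) - 2/(x - 3): now ∫(-2/(x - 3)) dx + ∫(3/(x + 1)) dx.
Step 2. Evaluate the standard form [assuming x > 3]: now -2*log(x - 3) + ∫(3/(x + 1)) dx.
Step 3. Evaluate the standard form [assuming x > -1]: now -2*log(x - 3) + 3*log(x + 1).
Answer: -2*log(x - 3) + 3*log(x + 1).


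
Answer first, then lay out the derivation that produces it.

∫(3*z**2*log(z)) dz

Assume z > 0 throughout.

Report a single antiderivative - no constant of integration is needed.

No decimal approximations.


The answer is z**3*log(z) - z**3/3.
Step 1. Integrate ∫(3*z**2*log(z)) dz by parts with u = log(z), dv = (3*z**2) dz, so v = z**3 [assuming z > 0]: now z**3*log(z) + ∫(-z**2) dz.
Step 2. Evaluate the standard form: now z**3*log(z) - z**3/3.
Answer: z**3*log(z) - z**3/3.


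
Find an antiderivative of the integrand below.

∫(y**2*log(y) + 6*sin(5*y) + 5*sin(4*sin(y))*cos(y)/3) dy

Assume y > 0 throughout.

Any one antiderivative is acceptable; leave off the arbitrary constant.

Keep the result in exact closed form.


Answer: y**3*log(y)/3 - y**3/9 - 6*cos(5*y)/5 - 5*cos(4*sin(y))/12.


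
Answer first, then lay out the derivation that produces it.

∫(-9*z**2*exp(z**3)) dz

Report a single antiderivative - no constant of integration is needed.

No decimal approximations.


The answer is -3*exp(z**3).
Step 1. Substitute u = z**3, turning ∫(-9*z**2*exp(z**3)) dz into ∫(-3*exp(u)) du: now ∫(-3*exp(u)) du.
Step 2. Evaluate the standard form: now -3*exp(u).
Step 3. Substitute back u = z**3: now -3*exp(z**3).
Answer: -3*exp(z**3).


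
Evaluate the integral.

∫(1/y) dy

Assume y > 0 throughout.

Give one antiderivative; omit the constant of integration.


Answer: log(y).


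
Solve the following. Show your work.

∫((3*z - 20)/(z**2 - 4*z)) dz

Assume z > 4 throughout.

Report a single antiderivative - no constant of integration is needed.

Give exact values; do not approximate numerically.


Step 1. Decompose ∫((3*z - 20)/(z**2 - 4*z)) dz by partial fractions, (3*z - 20)/(z**2 - 4*z) = -2/(z - 4) + 5/z: now ∫(5/z) dz + ∫(-2/(z - 4)) dz.
Step 2. Evaluate the standard form [assuming z > 4]: now -2*log(z - 4) + ∫(5/z) dz.
Step 3. Evaluate the standard form [assuming z > 0]: now 5*log(z) - 2*log(z - 4).
Answer: 5*log(z) - 2*log(z - 4).


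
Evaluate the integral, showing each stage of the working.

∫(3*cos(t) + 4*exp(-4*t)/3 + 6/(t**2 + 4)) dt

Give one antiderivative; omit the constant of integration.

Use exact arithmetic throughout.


Step 1. Rewrite: now ∫(6/(t**2 + 4)) dt + ∫(4*exp(-4*t)/3) dt + ∫(3*cos(t)) dt.
Step 2. Evaluate the standard form: now 3*sin(t) + ∫(6/(t**2 + 4)) dt + ∫(4*exp(-4*t)/3) dt.
Step 3. Evaluate the standard form: now 3*sin(t) + 3*atan(t/2) + ∫(4*exp(-4*t)/3) dt.
Step 4. Evaluate the standard form: now 3*sin(t) + 3*atan(t/2) - exp(-4*t)/3.
Answer: 3*sin(t) + 3*atan(t/2) - exp(-4*t)/3.


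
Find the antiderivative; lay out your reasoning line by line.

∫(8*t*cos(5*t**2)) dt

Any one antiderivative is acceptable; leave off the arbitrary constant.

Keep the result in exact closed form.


Step 1. Substitute u = t**2, turning ∫(8*t*cos(5*t**2)) dt into ∫(4*cos(5*u)) du: now ∫(4*cos(5*u)) du.
Step 2. Evaluate the standard form: now 4*sin(5*u)/5.
Step 3. Substitute back u = t**2: now 4*sin(5*t**2)/5.
Answer: 4*sin(5*t**2)/5.


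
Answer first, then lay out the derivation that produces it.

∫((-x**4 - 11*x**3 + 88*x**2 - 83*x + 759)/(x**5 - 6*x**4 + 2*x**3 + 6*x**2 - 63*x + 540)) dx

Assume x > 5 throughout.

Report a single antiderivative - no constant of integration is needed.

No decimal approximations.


The answer is 2*log(x - 5) - 5*log(x - 4) + 2*log(x + 3) - atan(x/3)/3.
Step 1. Decompose ∫((-x**4 - 11*x**3 + 88*x**2 - 83*x + 759)/(x**5 - 6*x**4 + 2*x**3 + 6*x**2 - 63*x + 540)) dx by partial fractions, (-x**4 - 11*x**3 + 88*x**2 - 83*x + 759)/(x**5 - 6*x**4 + 2*x**3 + 6*x**2 - 63*x + 540) = -1/(x**2 + 9) + 2/(x + 3) - 5/(x - 4) + 2/(x - 5): now ∫(2/(x - 5)) dx + ∫(-5/(x - 4)) dx + ∫(2/(x + 3)) dx + ∫(-1/(x**2 + 9)) dx.
Step 2. Evaluate the standard form [assuming x > 5]: now 2*log(x - 5) + ∫(-5/(x - 4)) dx + ∫(2/(x + 3)) dx + ∫(-1/(x**2 + 9)) dx.
Step 3. Evaluate the standard form [assuming x > -3]: now 2*log(x - 5) + 2*log(x + 3) + ∫(-5/(x - 4)) dx + ∫(-1/(x**2 + 9)) dx.
Step 4. Evaluate the standard form [assuming x > 4]: now 2*log(x - 5) - 5*log(x - 4) + 2*log(x + 3) + ∫(-1/(x**2 + 9)) dx.
Step 5. Evaluate the standard form: now 2*log(x - 5) - 5*log(x - 4) + 2*log(x + 3) - atan(x/3)/3.
Answer: 2*log(x - 5) - 5*log(x - 4) + 2*log(x + 3) - atan(x/3)/3.


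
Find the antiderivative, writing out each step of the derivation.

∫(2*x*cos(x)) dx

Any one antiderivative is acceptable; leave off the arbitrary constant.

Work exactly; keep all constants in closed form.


Step 1. Integrate ∫(2*x*cos(x)) dx by parts with u = x, dv = (2*cos(x)) dx, so v = 2*sin(x): now 2*x*sin(x) + ∫(-2*sin(x)) dx.
Step 2. Evaluate the standard form: now 2*x*sin(x) + 2*cos(x).
Answer: 2*x*sin(x) + 2*cos(x).


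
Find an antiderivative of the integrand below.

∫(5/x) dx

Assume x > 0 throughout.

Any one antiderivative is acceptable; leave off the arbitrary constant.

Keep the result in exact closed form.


Answer: 5*log(x).


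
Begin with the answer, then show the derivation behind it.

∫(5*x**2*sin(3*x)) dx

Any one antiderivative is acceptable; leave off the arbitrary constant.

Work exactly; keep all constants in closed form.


The answer is -5*x**2*cos(3*x)/3 + 10*x*sin(3*x)/9 + 10*cos(3*x)/27.
Step 1. Integrate ∫(5*x**2*sin(3*x)) dx by parts with u = x**2, dv = (5*sin(3*x)) dx, so v = -5*cos(3*x)/3: now -5*x**2*cos(3*x)/3 + ∫(10*x*cos(3*x)/3) dx.
Step 2. Integrate ∫(10*x*cos(3*x)/3) dx by parts with u = x, dv = (10*cos(3*x)/3) dx, so v = 10*sin(3*x)/9: now -5*x**2*cos(3*x)/3 + 10*x*sin(3*x)/9 + ∫(-10*sin(3*x)/9) dx.
Step 3. Evaluate the standard form: now -5*x**2*cos(3*x)/3 + 10*x*sin(3*x)/9 + 10*cos(3*x)/27.
Answer: -5*x**2*cos(3*x)/3 + 10*x*sin(3*x)/9 + 10*cos(3*x)/27.


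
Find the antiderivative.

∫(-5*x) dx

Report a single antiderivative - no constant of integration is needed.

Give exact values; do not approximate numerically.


Answer: -5*x**2/2.


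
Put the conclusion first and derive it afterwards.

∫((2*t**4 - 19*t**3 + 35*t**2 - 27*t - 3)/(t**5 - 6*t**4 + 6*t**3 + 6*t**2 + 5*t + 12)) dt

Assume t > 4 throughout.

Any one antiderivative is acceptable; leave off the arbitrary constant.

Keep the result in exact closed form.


The answer is -3*log(t - 4) + 3*log(t - 3) + 2*log(t + 1) - 2*atan(t).
Step 1. Decompose ∫((2*t**4 - 19*t**3 + 35*t**2 - 27*t - 3)/(t**5 - 6*t**4 + 6*t**3 + 6*t**2 + 5*t + 12)) dt by partial fractions, (2*t**4 - 19*t**3 + 35*t**2 - 27*t - 3)/(t**5 - 6*t**4 + 6*t**3 + 6*t**2 + 5*t + 12) = -2/(t**2 + 1) + 2/(t + 1) + 3/(t - 3) - 3/(t - 4): now ∫(-3/(t - 4)) dt + ∫(3/(t - 3)) dt + ∫(2/(t + 1)) dt + ∫(-2/(t**2 + 1)) dt.
Step 2. Evaluate the standard form [assuming t > -1]: now 2*log(t + 1) + ∫(-3/(t - 4)) dt + ∫(3/(t - 3)) dt + ∫(-2/(t**2 + 1)) dt.
Step 3. Evaluate the standard form [assuming t > 3]: now 3*log(t - 3) + 2*log(t + 1) + ∫(-3/(t - 4)) dt + ∫(-2/(t**2 + 1)) dt.
Step 4. Evaluate the standard form [assuming t > 4]: now -3*log(t - 4) + 3*log(t - 3) + 2*log(t + 1) + ∫(-2/(t**2 + 1)) dt.
Step 5. Evaluate the standard form: now -3*log(t - 4) + 3*log(t - 3) + 2*log(t + 1) - 2*atan(t).
Answer: -3*log(t - 4) + 3*log(t - 3) + 2*log(t + 1) - 2*atan(t).


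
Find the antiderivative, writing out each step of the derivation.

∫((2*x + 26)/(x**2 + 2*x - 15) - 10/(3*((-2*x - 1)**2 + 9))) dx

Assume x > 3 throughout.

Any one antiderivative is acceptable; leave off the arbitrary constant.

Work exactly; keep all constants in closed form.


Step 1. Rewrite: now ∫((2*x + 26)/(x**2 + 2*x - 15)) dx + ∫(-10/(3*((-2*x - 1)**2 + 9))) dx.
Step 2. Decompose ∫((2*x + 26)/(x**2 + 2*x - 15)) dx by partial fractions, (2*x + 26)/(x**2 + 2*x - 15) = -2/(x + 5) + 4/(x - 3): now ∫(4/(x - 3)) dx + ∫(-2/(x + 5)) dx + ∫(-10/(3*((-2*x - 1)**2 + 9))) dx.
Step 3. Evaluate the standard form [assuming x > 3]: now 4*log(x - 3) + ∫(-2/(x + 5)) dx + ∫(-10/(3*((-2*x - 1)**2 + 9))) dx.
Step 4. Evaluate the standard form [assuming x > -5]: now 4*log(x - 3) - 2*log(x + 5) + ∫(-10/(3*((-2*x - 1)**2 + 9))) dx.
Step 5. Substitute u = -2*x - 1, turning ∫(-10/(3*((-2*x - 1)**2 + 9))) dx into ∫(5/(3*(u**2 + 9))) du: now 4*log(x - 3) - 2*log(x + 5) + ∫(5/(3*(u**2 + 9))) du.
Step 6. Evaluate the standard form: now 4*log(x - 3) - 2*log(x + 5) + 5*atan(u/3)/9.
Step 7. Substitute back u = -2*x - 1: now 4*log(x - 3) - 2*log(x + 5) - 5*atan(2*x/3 + 1/3)/9.
Answer: 4*log(x - 3) - 2*log(x + 5) - 5*atan(2*x/3 + 1/3)/9.
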